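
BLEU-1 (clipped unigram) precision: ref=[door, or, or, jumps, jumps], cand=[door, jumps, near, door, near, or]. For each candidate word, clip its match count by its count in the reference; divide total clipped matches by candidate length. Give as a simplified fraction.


Reference word counts: {'door': 1, 'jumps': 2, 'or': 2}
Checking each candidate word (with clipping):
  'door' -> in reference (ref count 1, used 1/1) -> match (matches: 1)
  'jumps' -> in reference (ref count 2, used 1/2) -> match (matches: 2)
  'near' -> not in reference -> no match (matches: 2)
  'door' -> ref count 1 already used up (1/1) -> clipped, no match (matches: 2)
  'near' -> not in reference -> no match (matches: 2)
  'or' -> in reference (ref count 2, used 1/2) -> match (matches: 3)
Clipped matches: 3, Candidate length: 6
Precision = 3/6 = 1/2

1/2


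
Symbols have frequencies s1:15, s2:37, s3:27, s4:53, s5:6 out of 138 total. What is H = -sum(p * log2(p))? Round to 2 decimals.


Computing entropy H = -sum(p_i * log2(p_i)):
  s1: p = 15/138 = 0.1087, -p*log2(p) = 0.3480
  s2: p = 37/138 = 0.2681, -p*log2(p) = 0.5092
  s3: p = 27/138 = 0.1957, -p*log2(p) = 0.4605
  s4: p = 53/138 = 0.3841, -p*log2(p) = 0.5302
  s5: p = 6/138 = 0.0435, -p*log2(p) = 0.1967
H = sum of terms = 2.0446
Rounded to 2 decimals: 2.04

2.04


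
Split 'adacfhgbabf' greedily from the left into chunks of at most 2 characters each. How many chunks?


'adacfhgbabf' has 11 characters.
Chunking with max size 2:
  Chunk 1: 'ad' (positions 0-1)
  Chunk 2: 'ac' (positions 2-3)
  Chunk 3: 'fh' (positions 4-5)
  Chunk 4: 'gb' (positions 6-7)
  Chunk 5: 'ab' (positions 8-9)
  Chunk 6: 'f' (positions 10-10)
Total chunks: ceil(11 / 2) = 6

6


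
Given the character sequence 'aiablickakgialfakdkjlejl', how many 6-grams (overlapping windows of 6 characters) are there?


String 'aiablickakgialfakdkjlejl' has length L = 24.
Number of overlapping n-grams = L - n + 1
Substituting: 24 - 6 + 1 = 19

19


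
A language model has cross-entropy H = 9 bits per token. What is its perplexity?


Perplexity formula: PP = 2^H
H = 9
PP = 2^9
PP = 2^9 = 512

512


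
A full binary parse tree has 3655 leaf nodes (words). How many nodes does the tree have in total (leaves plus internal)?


Leaf nodes (terminals): 3655
Internal nodes = n - 1 = 3655 - 1 = 3654
Total = leaves + internal = 3655 + 3654 = 7309

7309


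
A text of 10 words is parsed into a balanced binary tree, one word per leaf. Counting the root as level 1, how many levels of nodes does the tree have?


In a balanced binary tree with n leaves the deepest leaf is ceil(log2(n)) edges below the root,
so counting node levels inclusive of root and leaves gives ceil(log2(n)) + 1 levels.
log2(10) = 3.3219
ceil(3.3219) = 4
levels = 4 + 1 = 5

5


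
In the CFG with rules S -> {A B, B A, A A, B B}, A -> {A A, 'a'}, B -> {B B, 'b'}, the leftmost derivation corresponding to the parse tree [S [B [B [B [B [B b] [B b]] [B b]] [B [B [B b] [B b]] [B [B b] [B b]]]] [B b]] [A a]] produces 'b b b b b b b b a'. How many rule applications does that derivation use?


Every bracketed nonterminal node [X ...] in the tree is produced by exactly one rule application.
Reading the tree off as a leftmost derivation:
  Step 1: S  =>  B A   (applied S -> B A)
  Step 2: B A  =>  B B A   (applied B -> B B)
  Step 3: B B A  =>  B B B A   (applied B -> B B)
  Step 4: B B B A  =>  B B B B A   (applied B -> B B)
  Step 5: B B B B A  =>  B B B B B A   (applied B -> B B)
  Step 6: B B B B B A  =>  b B B B B A   (applied B -> b)
  Step 7: b B B B B A  =>  b b B B B A   (applied B -> b)
  Step 8: b b B B B A  =>  b b b B B A   (applied B -> b)
  Step 9: b b b B B A  =>  b b b B B B A   (applied B -> B B)
  Step 10: b b b B B B A  =>  b b b B B B B A   (applied B -> B B)
  Step 11: b b b B B B B A  =>  b b b b B B B A   (applied B -> b)
  Step 12: b b b b B B B A  =>  b b b b b B B A   (applied B -> b)
  Step 13: b b b b b B B A  =>  b b b b b B B B A   (applied B -> B B)
  Step 14: b b b b b B B B A  =>  b b b b b b B B A   (applied B -> b)
  Step 15: b b b b b b B B A  =>  b b b b b b b B A   (applied B -> b)
  Step 16: b b b b b b b B A  =>  b b b b b b b b A   (applied B -> b)
  Step 17: b b b b b b b b A  =>  b b b b b b b b a   (applied A -> a)
Final yield: b b b b b b b b a
Total rewrite steps: 17

17


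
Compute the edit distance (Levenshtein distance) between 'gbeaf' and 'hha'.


Building DP table for s1='gbeaf' (len 5) and s2='hha' (len 3):
       h  h  a
    0  1  2  3
  g 1  1  2  3
  b 2  2  2  3
  e 3  3  3  3
  a 4  4  4  3
  f 5  5  5  4
Edit distance = dp[5][3] = 4

4


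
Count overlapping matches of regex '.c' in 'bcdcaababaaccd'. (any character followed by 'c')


Pattern: .c means any character followed by 'c'.
Scanning 'bcdcaababaaccd' position-by-position:
  Pos 0: window 'bc' -> MATCH
  Pos 1: window 'cd' -> no
  Pos 2: window 'dc' -> MATCH
  Pos 3: window 'ca' -> no
  Pos 4: window 'aa' -> no
  Pos 5: window 'ab' -> no
  Pos 6: window 'ba' -> no
  Pos 7: window 'ab' -> no
  Pos 8: window 'ba' -> no
  Pos 9: window 'aa' -> no
  Pos 10: window 'ac' -> MATCH
  Pos 11: window 'cc' -> MATCH
  Pos 12: window 'cd' -> no
  Pos 13: window 'd' -> no
Total matches: 4

4


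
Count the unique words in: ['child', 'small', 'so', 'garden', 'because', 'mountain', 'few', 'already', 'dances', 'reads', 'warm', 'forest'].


Listing all tokens and tracking unique types:
  Token 1: 'child' -> NEW (unique so far: 1)
  Token 2: 'small' -> NEW (unique so far: 2)
  Token 3: 'so' -> NEW (unique so far: 3)
  Token 4: 'garden' -> NEW (unique so far: 4)
  Token 5: 'because' -> NEW (unique so far: 5)
  Token 6: 'mountain' -> NEW (unique so far: 6)
  Token 7: 'few' -> NEW (unique so far: 7)
  Token 8: 'already' -> NEW (unique so far: 8)
  Token 9: 'dances' -> NEW (unique so far: 9)
  Token 10: 'reads' -> NEW (unique so far: 10)
  Token 11: 'warm' -> NEW (unique so far: 11)
  Token 12: 'forest' -> NEW (unique so far: 12)
Unique types: ('already', 'because', 'child', 'dances', 'few', 'forest', 'garden', 'mountain', 'reads', 'small', 'so', 'warm')
Vocabulary size: 12

12


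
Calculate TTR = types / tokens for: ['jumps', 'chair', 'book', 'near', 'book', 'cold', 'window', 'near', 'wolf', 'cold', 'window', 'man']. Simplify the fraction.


Tokens: 12
Unique types: ('book', 'chair', 'cold', 'jumps', 'man', 'near', 'window', 'wolf') = 8
TTR = 8/12
Simplify: divide both by 4 -> 2/3
TTR = 2/3

2/3


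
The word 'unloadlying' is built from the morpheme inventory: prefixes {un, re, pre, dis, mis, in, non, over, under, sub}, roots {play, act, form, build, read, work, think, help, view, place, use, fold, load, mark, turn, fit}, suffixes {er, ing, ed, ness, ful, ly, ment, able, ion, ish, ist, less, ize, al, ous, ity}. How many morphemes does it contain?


Segmenting 'unloadlying' against the inventory:
  'un' -> prefix (morpheme 1)
  'load' -> root (morpheme 2)
  'ly' -> suffix (morpheme 3)
  'ing' -> suffix (morpheme 4)
Total morphemes: 4

4


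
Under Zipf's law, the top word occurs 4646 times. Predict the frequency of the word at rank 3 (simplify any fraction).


Zipf's law: freq(rank) = f1 / rank
f1 = 4646, rank = 3
freq = 4646 / 3
GCD(4646, 3) = 1
Simplified: 4646/3

4646/3


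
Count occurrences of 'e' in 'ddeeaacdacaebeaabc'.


Scanning 'ddeeaacdacaebeaabc' for 'e':
  Position 2: 'e' -> MATCH (count: 1)
  Position 3: 'e' -> MATCH (count: 2)
  Position 11: 'e' -> MATCH (count: 3)
  Position 13: 'e' -> MATCH (count: 4)
Total occurrences of 'e': 4

4


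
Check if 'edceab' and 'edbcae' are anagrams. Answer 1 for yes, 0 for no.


Sort characters of 'edceab': 'abcdee'
Sort characters of 'edbcae': 'abcdee'
Sorted forms match -> they ARE anagrams
Result: 1

1


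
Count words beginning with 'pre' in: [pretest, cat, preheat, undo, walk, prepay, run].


Checking each word for prefix 'pre':
  'pretest' -> YES, starts with 'pre' (count: 1)
  'cat' -> no (count: 1)
  'preheat' -> YES, starts with 'pre' (count: 2)
  'undo' -> no (count: 2)
  'walk' -> no (count: 2)
  'prepay' -> YES, starts with 'pre' (count: 3)
  'run' -> no (count: 3)
Total with prefix 'pre': 3

3


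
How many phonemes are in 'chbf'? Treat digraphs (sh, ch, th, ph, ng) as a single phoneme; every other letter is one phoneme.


Parsing 'chbf' greedily, digraphs first:
  'ch' -> digraph (1 consonant phoneme) (phonemes so far: 1)
  'b' -> consonant phoneme (phonemes so far: 2)
  'f' -> consonant phoneme (phonemes so far: 3)
Total phonemes: 3

3


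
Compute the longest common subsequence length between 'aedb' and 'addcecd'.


DP table for LCS of 'aedb' and 'addcecd':
       a  d  d  c  e  c  d
    0  0  0  0  0  0  0  0
  a 0  1  1  1  1  1  1  1
  e 0  1  1  1  1  2  2  2
  d 0  1  2  2  2  2  2  3
  b 0  1  2  2  2  2  2  3
LCS: 'aed'
LCS length = 3

3


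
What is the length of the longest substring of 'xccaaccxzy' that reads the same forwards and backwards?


Scanning 'xccaaccxzy' for palindromic substrings.
Substring at positions 0-7: 'xccaaccx'.
Check: reverse('xccaaccx') = 'xccaaccx' -> palindrome confirmed.
Neighbouring characters ('-' / 'z') break symmetry, so it cannot extend further.
No longer palindromic substring exists; longest length = 8

8


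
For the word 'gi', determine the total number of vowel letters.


Scanning each character of 'gi':
  Position 1: 'g' -> consonant (running count: 0)
  Position 2: 'i' -> vowel (running count: 1)
Total vowels: 1

1


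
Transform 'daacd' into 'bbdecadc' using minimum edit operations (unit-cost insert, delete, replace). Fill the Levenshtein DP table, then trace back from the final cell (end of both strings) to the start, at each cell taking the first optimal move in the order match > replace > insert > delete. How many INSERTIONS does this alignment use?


Edit distance = 6. Backtracking from cell (5, 8) with preference match > replace > insert > delete,
then listing the resulting alignment 'daacd' -> 'bbdecadc' left to right:
  Step 1: insert 'b' [insertion #1]
  Step 2: insert 'b' [insertion #2]
  Step 3: keep 'd'
  Step 4: insert 'e' [insertion #3]
  Step 5: replace a->c
  Step 6: keep 'a'
  Step 7: replace c->d
  Step 8: replace d->c
Total insertions: 3

3


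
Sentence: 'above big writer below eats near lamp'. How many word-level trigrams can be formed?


Word trigrams from [7] words:
  Trigram 1: (above big writer)
  Trigram 2: (big writer below)
  Trigram 3: (writer below eats)
  Trigram 4: (below eats near)
  Trigram 5: (eats near lamp)
Total word trigrams: 7 - 2 = 5

5


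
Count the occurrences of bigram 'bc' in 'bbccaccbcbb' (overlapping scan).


Scanning 'bbccaccbcbb' for bigram 'bc':
  Position 0: 'bb' -> no
  Position 1: 'bc' -> MATCH
  Position 2: 'cc' -> no
  Position 3: 'ca' -> no
  Position 4: 'ac' -> no
  Position 5: 'cc' -> no
  Position 6: 'cb' -> no
  Position 7: 'bc' -> MATCH
  Position 8: 'cb' -> no
  Position 9: 'bb' -> no
Total matches: 2

2


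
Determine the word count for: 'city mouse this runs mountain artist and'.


Counting words by splitting on spaces:
  Word 1: 'city'
  Word 2: 'mouse'
  Word 3: 'this'
  Word 4: 'runs'
  Word 5: 'mountain'
  Word 6: 'artist'
  Word 7: 'and'
Total words: 7

7


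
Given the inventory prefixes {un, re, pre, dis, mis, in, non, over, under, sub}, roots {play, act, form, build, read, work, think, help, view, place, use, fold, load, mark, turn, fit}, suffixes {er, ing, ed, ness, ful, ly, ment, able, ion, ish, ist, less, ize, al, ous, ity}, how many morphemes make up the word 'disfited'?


Segmenting 'disfited' against the inventory:
  'dis' -> prefix (morpheme 1)
  'fit' -> root (morpheme 2)
  'ed' -> suffix (morpheme 3)
Total morphemes: 3

3


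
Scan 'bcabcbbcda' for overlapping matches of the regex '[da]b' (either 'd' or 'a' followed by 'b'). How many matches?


Pattern: [da]b means either 'd' or 'a' followed by 'b'.
Scanning 'bcabcbbcda' position-by-position:
  Pos 0: window 'bc' -> no
  Pos 1: window 'ca' -> no
  Pos 2: window 'ab' -> MATCH
  Pos 3: window 'bc' -> no
  Pos 4: window 'cb' -> no
  Pos 5: window 'bb' -> no
  Pos 6: window 'bc' -> no
  Pos 7: window 'cd' -> no
  Pos 8: window 'da' -> no
  Pos 9: window 'a' -> no
Total matches: 1

1


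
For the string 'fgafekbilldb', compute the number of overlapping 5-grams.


String 'fgafekbilldb' has length L = 12.
Number of overlapping n-grams = L - n + 1
Substituting: 12 - 5 + 1 = 8

8


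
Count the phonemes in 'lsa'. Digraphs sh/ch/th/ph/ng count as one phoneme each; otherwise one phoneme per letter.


Parsing 'lsa' greedily, digraphs first:
  'l' -> consonant phoneme (phonemes so far: 1)
  's' -> consonant phoneme (phonemes so far: 2)
  'a' -> vowel phoneme (phonemes so far: 3)
Total phonemes: 3

3


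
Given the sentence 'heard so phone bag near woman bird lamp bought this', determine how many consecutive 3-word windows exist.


Word trigrams from [10] words:
  Trigram 1: (heard so phone)
  Trigram 2: (so phone bag)
  Trigram 3: (phone bag near)
  Trigram 4: (bag near woman)
  Trigram 5: (near woman bird)
  Trigram 6: (woman bird lamp)
  Trigram 7: (bird lamp bought)
  Trigram 8: (lamp bought this)
Total word trigrams: 10 - 2 = 8

8


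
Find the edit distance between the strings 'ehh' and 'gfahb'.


Building DP table for s1='ehh' (len 3) and s2='gfahb' (len 5):
       g  f  a  h  b
    0  1  2  3  4  5
  e 1  1  2  3  4  5
  h 2  2  2  3  3  4
  h 3  3  3  3  3  4
Edit distance = dp[3][5] = 4

4


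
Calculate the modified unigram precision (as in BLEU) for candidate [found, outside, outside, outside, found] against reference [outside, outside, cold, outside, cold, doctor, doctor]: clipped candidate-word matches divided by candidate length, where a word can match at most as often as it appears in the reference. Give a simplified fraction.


Reference word counts: {'cold': 2, 'doctor': 2, 'outside': 3}
Checking each candidate word (with clipping):
  'found' -> not in reference -> no match (matches: 0)
  'outside' -> in reference (ref count 3, used 1/3) -> match (matches: 1)
  'outside' -> in reference (ref count 3, used 2/3) -> match (matches: 2)
  'outside' -> in reference (ref count 3, used 3/3) -> match (matches: 3)
  'found' -> not in reference -> no match (matches: 3)
Clipped matches: 3, Candidate length: 5
Precision = 3/5

3/5


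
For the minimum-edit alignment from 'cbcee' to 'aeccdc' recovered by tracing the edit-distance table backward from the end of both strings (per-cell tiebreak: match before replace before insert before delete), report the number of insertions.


Edit distance = 5. Backtracking from cell (5, 6) with preference match > replace > insert > delete,
then listing the resulting alignment 'cbcee' -> 'aeccdc' left to right:
  Step 1: insert 'a' [insertion #1]
  Step 2: replace c->e
  Step 3: replace b->c
  Step 4: keep 'c'
  Step 5: replace e->d
  Step 6: replace e->c
Total insertions: 1

1


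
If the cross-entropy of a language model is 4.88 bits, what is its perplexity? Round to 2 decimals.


Perplexity formula: PP = 2^H
H = 4.88
PP = 2^4.88
Decompose: 2^4.88 = 2^4 * 2^0.88
2^4 = 16, 2^0.88 ~ 1.8403753
PP ~ 16 * 1.8403753 = 29.4460048
Rounded to 2 decimals: 29.45

29.45


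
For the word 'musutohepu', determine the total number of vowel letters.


Scanning each character of 'musutohepu':
  Position 1: 'm' -> consonant (running count: 0)
  Position 2: 'u' -> vowel (running count: 1)
  Position 3: 's' -> consonant (running count: 1)
  Position 4: 'u' -> vowel (running count: 2)
  Position 5: 't' -> consonant (running count: 2)
  Position 6: 'o' -> vowel (running count: 3)
  Position 7: 'h' -> consonant (running count: 3)
  Position 8: 'e' -> vowel (running count: 4)
  Position 9: 'p' -> consonant (running count: 4)
  Position 10: 'u' -> vowel (running count: 5)
Total vowels: 5

5


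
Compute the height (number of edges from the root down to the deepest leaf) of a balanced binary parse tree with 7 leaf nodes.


In a balanced binary tree with n leaves the deepest leaf is ceil(log2(n)) edges below the root.
log2(7) = 2.8074
ceil(2.8074) = 3
height (edges) = 3

3


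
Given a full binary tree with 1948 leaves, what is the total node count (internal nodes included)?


Leaf nodes (terminals): 1948
Internal nodes = n - 1 = 1948 - 1 = 1947
Total = leaves + internal = 1948 + 1947 = 3895

3895


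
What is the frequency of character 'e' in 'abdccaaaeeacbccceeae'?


Scanning 'abdccaaaeeacbccceeae' for 'e':
  Position 8: 'e' -> MATCH (count: 1)
  Position 9: 'e' -> MATCH (count: 2)
  Position 16: 'e' -> MATCH (count: 3)
  Position 17: 'e' -> MATCH (count: 4)
  Position 19: 'e' -> MATCH (count: 5)
Total occurrences of 'e': 5

5


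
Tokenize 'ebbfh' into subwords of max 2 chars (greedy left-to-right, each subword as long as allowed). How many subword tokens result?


'ebbfh' has 5 characters.
Chunking with max size 2:
  Chunk 1: 'eb' (positions 0-1)
  Chunk 2: 'bf' (positions 2-3)
  Chunk 3: 'h' (positions 4-4)
Total chunks: ceil(5 / 2) = 3

3


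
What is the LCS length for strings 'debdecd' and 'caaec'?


DP table for LCS of 'debdecd' and 'caaec':
       c  a  a  e  c
    0  0  0  0  0  0
  d 0  0  0  0  0  0
  e 0  0  0  0  1  1
  b 0  0  0  0  1  1
  d 0  0  0  0  1  1
  e 0  0  0  0  1  1
  c 0  1  1  1  1  2
  d 0  1  1  1  1  2
LCS: 'ec'
LCS length = 2

2


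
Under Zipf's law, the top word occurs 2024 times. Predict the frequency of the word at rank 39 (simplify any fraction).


Zipf's law: freq(rank) = f1 / rank
f1 = 2024, rank = 39
freq = 2024 / 39
GCD(2024, 39) = 1
Simplified: 2024/39

2024/39


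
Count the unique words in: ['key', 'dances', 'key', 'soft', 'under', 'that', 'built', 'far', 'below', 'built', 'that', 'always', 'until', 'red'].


Listing all tokens and tracking unique types:
  Token 1: 'key' -> NEW (unique so far: 1)
  Token 2: 'dances' -> NEW (unique so far: 2)
  Token 3: 'key' -> duplicate (unique so far: 2)
  Token 4: 'soft' -> NEW (unique so far: 3)
  Token 5: 'under' -> NEW (unique so far: 4)
  Token 6: 'that' -> NEW (unique so far: 5)
  Token 7: 'built' -> NEW (unique so far: 6)
  Token 8: 'far' -> NEW (unique so far: 7)
  Token 9: 'below' -> NEW (unique so far: 8)
  Token 10: 'built' -> duplicate (unique so far: 8)
  Token 11: 'that' -> duplicate (unique so far: 8)
  Token 12: 'always' -> NEW (unique so far: 9)
  Token 13: 'until' -> NEW (unique so far: 10)
  Token 14: 'red' -> NEW (unique so far: 11)
Unique types: ('always', 'below', 'built', 'dances', 'far', 'key', 'red', 'soft', 'that', 'under', 'until')
Vocabulary size: 11

11


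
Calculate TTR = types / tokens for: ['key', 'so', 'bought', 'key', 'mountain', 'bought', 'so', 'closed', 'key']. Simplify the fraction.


Tokens: 9
Unique types: ('bought', 'closed', 'key', 'mountain', 'so') = 5
TTR = 5/9
Already in lowest terms.

5/9


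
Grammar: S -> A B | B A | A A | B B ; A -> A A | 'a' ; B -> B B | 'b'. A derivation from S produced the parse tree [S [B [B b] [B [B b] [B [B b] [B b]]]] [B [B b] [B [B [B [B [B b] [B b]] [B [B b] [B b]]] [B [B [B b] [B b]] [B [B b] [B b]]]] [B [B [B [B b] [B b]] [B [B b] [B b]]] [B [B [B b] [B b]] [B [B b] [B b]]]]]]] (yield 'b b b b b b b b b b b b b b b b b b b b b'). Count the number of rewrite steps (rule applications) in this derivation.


Every bracketed nonterminal node [X ...] in the tree is produced by exactly one rule application.
Reading the tree off as a leftmost derivation:
  Step 1: S  =>  B B   (applied S -> B B)
  Step 2: B B  =>  B B B   (applied B -> B B)
  Step 3: B B B  =>  b B B   (applied B -> b)
  Step 4: b B B  =>  b B B B   (applied B -> B B)
  Step 5: b B B B  =>  b b B B   (applied B -> b)
  Step 6: b b B B  =>  b b B B B   (applied B -> B B)
  Step 7: b b B B B  =>  b b b B B   (applied B -> b)
  Step 8: b b b B B  =>  b b b b B   (applied B -> b)
  Step 9: b b b b B  =>  b b b b B B   (applied B -> B B)
  Step 10: b b b b B B  =>  b b b b b B   (applied B -> b)
  Step 11: b b b b b B  =>  b b b b b B B   (applied B -> B B)
  Step 12: b b b b b B B  =>  b b b b b B B B   (applied B -> B B)
  Step 13: b b b b b B B B  =>  b b b b b B B B B   (applied B -> B B)
  Step 14: b b b b b B B B B  =>  b b b b b B B B B B   (applied B -> B B)
  Step 15: b b b b b B B B B B  =>  b b b b b b B B B B   (applied B -> b)
  Step 16: b b b b b b B B B B  =>  b b b b b b b B B B   (applied B -> b)
  Step 17: b b b b b b b B B B  =>  b b b b b b b B B B B   (applied B -> B B)
  Step 18: b b b b b b b B B B B  =>  b b b b b b b b B B B   (applied B -> b)
  Step 19: b b b b b b b b B B B  =>  b b b b b b b b b B B   (applied B -> b)
  Step 20: b b b b b b b b b B B  =>  b b b b b b b b b B B B   (applied B -> B B)
  Step 21: b b b b b b b b b B B B  =>  b b b b b b b b b B B B B   (applied B -> B B)
  Step 22: b b b b b b b b b B B B B  =>  b b b b b b b b b b B B B   (applied B -> b)
  Step 23: b b b b b b b b b b B B B  =>  b b b b b b b b b b b B B   (applied B -> b)
  Step 24: b b b b b b b b b b b B B  =>  b b b b b b b b b b b B B B   (applied B -> B B)
  Step 25: b b b b b b b b b b b B B B  =>  b b b b b b b b b b b b B B   (applied B -> b)
  Step 26: b b b b b b b b b b b b B B  =>  b b b b b b b b b b b b b B   (applied B -> b)
  Step 27: b b b b b b b b b b b b b B  =>  b b b b b b b b b b b b b B B   (applied B -> B B)
  Step 28: b b b b b b b b b b b b b B B  =>  b b b b b b b b b b b b b B B B   (applied B -> B B)
  Step 29: b b b b b b b b b b b b b B B B  =>  b b b b b b b b b b b b b B B B B   (applied B -> B B)
  Step 30: b b b b b b b b b b b b b B B B B  =>  b b b b b b b b b b b b b b B B B   (applied B -> b)
  Step 31: b b b b b b b b b b b b b b B B B  =>  b b b b b b b b b b b b b b b B B   (applied B -> b)
  Step 32: b b b b b b b b b b b b b b b B B  =>  b b b b b b b b b b b b b b b B B B   (applied B -> B B)
  Step 33: b b b b b b b b b b b b b b b B B B  =>  b b b b b b b b b b b b b b b b B B   (applied B -> b)
  Step 34: b b b b b b b b b b b b b b b b B B  =>  b b b b b b b b b b b b b b b b b B   (applied B -> b)
  Step 35: b b b b b b b b b b b b b b b b b B  =>  b b b b b b b b b b b b b b b b b B B   (applied B -> B B)
  Step 36: b b b b b b b b b b b b b b b b b B B  =>  b b b b b b b b b b b b b b b b b B B B   (applied B -> B B)
  Step 37: b b b b b b b b b b b b b b b b b B B B  =>  b b b b b b b b b b b b b b b b b b B B   (applied B -> b)
  Step 38: b b b b b b b b b b b b b b b b b b B B  =>  b b b b b b b b b b b b b b b b b b b B   (applied B -> b)
  Step 39: b b b b b b b b b b b b b b b b b b b B  =>  b b b b b b b b b b b b b b b b b b b B B   (applied B -> B B)
  Step 40: b b b b b b b b b b b b b b b b b b b B B  =>  b b b b b b b b b b b b b b b b b b b b B   (applied B -> b)
  Step 41: b b b b b b b b b b b b b b b b b b b b B  =>  b b b b b b b b b b b b b b b b b b b b b   (applied B -> b)
Final yield: b b b b b b b b b b b b b b b b b b b b b
Total rewrite steps: 41

41


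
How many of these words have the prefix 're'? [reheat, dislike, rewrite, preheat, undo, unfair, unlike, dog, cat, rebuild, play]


Checking each word for prefix 're':
  'reheat' -> YES, starts with 're' (count: 1)
  'dislike' -> no (count: 1)
  'rewrite' -> YES, starts with 're' (count: 2)
  'preheat' -> no (count: 2)
  'undo' -> no (count: 2)
  'unfair' -> no (count: 2)
  'unlike' -> no (count: 2)
  'dog' -> no (count: 2)
  'cat' -> no (count: 2)
  'rebuild' -> YES, starts with 're' (count: 3)
  'play' -> no (count: 3)
Total with prefix 're': 3

3


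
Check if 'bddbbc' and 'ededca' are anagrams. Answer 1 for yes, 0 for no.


Sort characters of 'bddbbc': 'bbbcdd'
Sort characters of 'ededca': 'acddee'
Sorted forms differ -> they are NOT anagrams
Result: 0

0


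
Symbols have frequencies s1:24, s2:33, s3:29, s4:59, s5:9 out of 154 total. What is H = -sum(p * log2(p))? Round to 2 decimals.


Computing entropy H = -sum(p_i * log2(p_i)):
  s1: p = 24/154 = 0.1558, -p*log2(p) = 0.4179
  s2: p = 33/154 = 0.2143, -p*log2(p) = 0.4762
  s3: p = 29/154 = 0.1883, -p*log2(p) = 0.4536
  s4: p = 59/154 = 0.3831, -p*log2(p) = 0.5303
  s5: p = 9/154 = 0.0584, -p*log2(p) = 0.2394
H = sum of terms = 2.1174
Rounded to 2 decimals: 2.12

2.12


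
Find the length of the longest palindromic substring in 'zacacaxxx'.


Scanning 'zacacaxxx' for palindromic substrings.
Substring at positions 1-5: 'acaca'.
Check: reverse('acaca') = 'acaca' -> palindrome confirmed.
Neighbouring characters ('z' / 'x') break symmetry, so it cannot extend further.
No longer palindromic substring exists; longest length = 5

5


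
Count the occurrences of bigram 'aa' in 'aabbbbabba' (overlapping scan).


Scanning 'aabbbbabba' for bigram 'aa':
  Position 0: 'aa' -> MATCH
  Position 1: 'ab' -> no
  Position 2: 'bb' -> no
  Position 3: 'bb' -> no
  Position 4: 'bb' -> no
  Position 5: 'ba' -> no
  Position 6: 'ab' -> no
  Position 7: 'bb' -> no
  Position 8: 'ba' -> no
Total matches: 1

1


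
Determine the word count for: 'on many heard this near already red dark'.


Counting words by splitting on spaces:
  Word 1: 'on'
  Word 2: 'many'
  Word 3: 'heard'
  Word 4: 'this'
  Word 5: 'near'
  Word 6: 'already'
  Word 7: 'red'
  Word 8: 'dark'
Total words: 8

8


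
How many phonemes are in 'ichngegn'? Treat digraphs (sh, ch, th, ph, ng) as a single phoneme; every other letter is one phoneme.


Parsing 'ichngegn' greedily, digraphs first:
  'i' -> vowel phoneme (phonemes so far: 1)
  'ch' -> digraph (1 consonant phoneme) (phonemes so far: 2)
  'ng' -> digraph (1 consonant phoneme) (phonemes so far: 3)
  'e' -> vowel phoneme (phonemes so far: 4)
  'g' -> consonant phoneme (phonemes so far: 5)
  'n' -> consonant phoneme (phonemes so far: 6)
Total phonemes: 6

6


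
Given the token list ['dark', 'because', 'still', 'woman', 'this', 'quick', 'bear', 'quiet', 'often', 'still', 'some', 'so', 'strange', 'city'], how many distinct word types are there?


Listing all tokens and tracking unique types:
  Token 1: 'dark' -> NEW (unique so far: 1)
  Token 2: 'because' -> NEW (unique so far: 2)
  Token 3: 'still' -> NEW (unique so far: 3)
  Token 4: 'woman' -> NEW (unique so far: 4)
  Token 5: 'this' -> NEW (unique so far: 5)
  Token 6: 'quick' -> NEW (unique so far: 6)
  Token 7: 'bear' -> NEW (unique so far: 7)
  Token 8: 'quiet' -> NEW (unique so far: 8)
  Token 9: 'often' -> NEW (unique so far: 9)
  Token 10: 'still' -> duplicate (unique so far: 9)
  Token 11: 'some' -> NEW (unique so far: 10)
  Token 12: 'so' -> NEW (unique so far: 11)
  Token 13: 'strange' -> NEW (unique so far: 12)
  Token 14: 'city' -> NEW (unique so far: 13)
Unique types: ('bear', 'because', 'city', 'dark', 'often', 'quick', 'quiet', 'so', 'some', 'still', 'strange', 'this', 'woman')
Vocabulary size: 13

13


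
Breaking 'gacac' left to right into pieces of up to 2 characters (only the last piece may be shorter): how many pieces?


'gacac' has 5 characters.
Chunking with max size 2:
  Chunk 1: 'ga' (positions 0-1)
  Chunk 2: 'ca' (positions 2-3)
  Chunk 3: 'c' (positions 4-4)
Total chunks: ceil(5 / 2) = 3

3


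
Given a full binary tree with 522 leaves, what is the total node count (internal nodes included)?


Leaf nodes (terminals): 522
Internal nodes = n - 1 = 522 - 1 = 521
Total = leaves + internal = 522 + 521 = 1043

1043


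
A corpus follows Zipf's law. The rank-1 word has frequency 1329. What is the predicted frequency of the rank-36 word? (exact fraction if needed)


Zipf's law: freq(rank) = f1 / rank
f1 = 1329, rank = 36
freq = 1329 / 36
GCD(1329, 36) = 3
Simplified: 443/12

443/12


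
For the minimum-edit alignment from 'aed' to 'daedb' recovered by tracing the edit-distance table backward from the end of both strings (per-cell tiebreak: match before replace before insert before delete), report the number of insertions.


Edit distance = 2. Backtracking from cell (3, 5) with preference match > replace > insert > delete,
then listing the resulting alignment 'aed' -> 'daedb' left to right:
  Step 1: insert 'd' [insertion #1]
  Step 2: keep 'a'
  Step 3: keep 'e'
  Step 4: keep 'd'
  Step 5: insert 'b' [insertion #2]
Total insertions: 2

2


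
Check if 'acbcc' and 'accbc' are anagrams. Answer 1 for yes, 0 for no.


Sort characters of 'acbcc': 'abccc'
Sort characters of 'accbc': 'abccc'
Sorted forms match -> they ARE anagrams
Result: 1

1


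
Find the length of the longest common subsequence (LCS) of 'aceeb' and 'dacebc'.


DP table for LCS of 'aceeb' and 'dacebc':
       d  a  c  e  b  c
    0  0  0  0  0  0  0
  a 0  0  1  1  1  1  1
  c 0  0  1  2  2  2  2
  e 0  0  1  2  3  3  3
  e 0  0  1  2  3  3  3
  b 0  0  1  2  3  4  4
LCS: 'aceb'
LCS length = 4

4


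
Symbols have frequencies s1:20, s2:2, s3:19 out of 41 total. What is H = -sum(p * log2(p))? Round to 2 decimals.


Computing entropy H = -sum(p_i * log2(p_i)):
  s1: p = 20/41 = 0.4878, -p*log2(p) = 0.5052
  s2: p = 2/41 = 0.0488, -p*log2(p) = 0.2126
  s3: p = 19/41 = 0.4634, -p*log2(p) = 0.5142
H = sum of terms = 1.2320
Rounded to 2 decimals: 1.23

1.23


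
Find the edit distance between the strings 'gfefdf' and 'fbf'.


Building DP table for s1='gfefdf' (len 6) and s2='fbf' (len 3):
       f  b  f
    0  1  2  3
  g 1  1  2  3
  f 2  1  2  2
  e 3  2  2  3
  f 4  3  3  2
  d 5  4  4  3
  f 6  5  5  4
Edit distance = dp[6][3] = 4

4


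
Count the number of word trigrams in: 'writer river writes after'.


Word trigrams from [4] words:
  Trigram 1: (writer river writes)
  Trigram 2: (river writes after)
Total word trigrams: 4 - 2 = 2

2


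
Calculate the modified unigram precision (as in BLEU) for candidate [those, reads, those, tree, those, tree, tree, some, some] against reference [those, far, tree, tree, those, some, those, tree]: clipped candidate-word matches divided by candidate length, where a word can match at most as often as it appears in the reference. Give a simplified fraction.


Reference word counts: {'far': 1, 'some': 1, 'those': 3, 'tree': 3}
Checking each candidate word (with clipping):
  'those' -> in reference (ref count 3, used 1/3) -> match (matches: 1)
  'reads' -> not in reference -> no match (matches: 1)
  'those' -> in reference (ref count 3, used 2/3) -> match (matches: 2)
  'tree' -> in reference (ref count 3, used 1/3) -> match (matches: 3)
  'those' -> in reference (ref count 3, used 3/3) -> match (matches: 4)
  'tree' -> in reference (ref count 3, used 2/3) -> match (matches: 5)
  'tree' -> in reference (ref count 3, used 3/3) -> match (matches: 6)
  'some' -> in reference (ref count 1, used 1/1) -> match (matches: 7)
  'some' -> ref count 1 already used up (1/1) -> clipped, no match (matches: 7)
Clipped matches: 7, Candidate length: 9
Precision = 7/9

7/9


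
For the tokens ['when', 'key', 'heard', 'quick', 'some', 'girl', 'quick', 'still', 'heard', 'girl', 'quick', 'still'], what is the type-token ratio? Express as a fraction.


Tokens: 12
Unique types: ('girl', 'heard', 'key', 'quick', 'some', 'still', 'when') = 7
TTR = 7/12
Already in lowest terms.

7/12


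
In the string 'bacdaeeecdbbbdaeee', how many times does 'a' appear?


Scanning 'bacdaeeecdbbbdaeee' for 'a':
  Position 1: 'a' -> MATCH (count: 1)
  Position 4: 'a' -> MATCH (count: 2)
  Position 14: 'a' -> MATCH (count: 3)
Total occurrences of 'a': 3

3


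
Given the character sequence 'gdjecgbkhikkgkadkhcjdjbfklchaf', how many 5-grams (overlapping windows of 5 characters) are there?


String 'gdjecgbkhikkgkadkhcjdjbfklchaf' has length L = 30.
Number of overlapping n-grams = L - n + 1
Substituting: 30 - 5 + 1 = 26

26


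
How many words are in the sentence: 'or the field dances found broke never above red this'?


Counting words by splitting on spaces:
  Word 1: 'or'
  Word 2: 'the'
  Word 3: 'field'
  Word 4: 'dances'
  Word 5: 'found'
  Word 6: 'broke'
  Word 7: 'never'
  Word 8: 'above'
  Word 9: 'red'
  Word 10: 'this'
Total words: 10

10


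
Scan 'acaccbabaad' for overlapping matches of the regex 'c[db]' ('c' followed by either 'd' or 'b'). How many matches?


Pattern: c[db] means 'c' followed by either 'd' or 'b'.
Scanning 'acaccbabaad' position-by-position:
  Pos 0: window 'ac' -> no
  Pos 1: window 'ca' -> no
  Pos 2: window 'ac' -> no
  Pos 3: window 'cc' -> no
  Pos 4: window 'cb' -> MATCH
  Pos 5: window 'ba' -> no
  Pos 6: window 'ab' -> no
  Pos 7: window 'ba' -> no
  Pos 8: window 'aa' -> no
  Pos 9: window 'ad' -> no
  Pos 10: window 'd' -> no
Total matches: 1

1


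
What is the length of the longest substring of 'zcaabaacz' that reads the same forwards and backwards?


Scanning 'zcaabaacz' for palindromic substrings.
Substring at positions 0-8: 'zcaabaacz'.
Check: reverse('zcaabaacz') = 'zcaabaacz' -> palindrome confirmed.
No longer palindromic substring exists; longest length = 9

9


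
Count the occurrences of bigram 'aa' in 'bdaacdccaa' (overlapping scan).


Scanning 'bdaacdccaa' for bigram 'aa':
  Position 0: 'bd' -> no
  Position 1: 'da' -> no
  Position 2: 'aa' -> MATCH
  Position 3: 'ac' -> no
  Position 4: 'cd' -> no
  Position 5: 'dc' -> no
  Position 6: 'cc' -> no
  Position 7: 'ca' -> no
  Position 8: 'aa' -> MATCH
Total matches: 2

2


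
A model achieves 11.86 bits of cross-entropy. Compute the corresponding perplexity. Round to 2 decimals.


Perplexity formula: PP = 2^H
H = 11.86
PP = 2^11.86
Decompose: 2^11.86 = 2^11 * 2^0.86
2^11 = 2048, 2^0.86 ~ 1.8150383
PP ~ 2048 * 1.8150383 = 3717.1984384
Rounded to 2 decimals: 3717.20

3717.20


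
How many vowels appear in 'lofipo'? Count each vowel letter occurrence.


Scanning each character of 'lofipo':
  Position 1: 'l' -> consonant (running count: 0)
  Position 2: 'o' -> vowel (running count: 1)
  Position 3: 'f' -> consonant (running count: 1)
  Position 4: 'i' -> vowel (running count: 2)
  Position 5: 'p' -> consonant (running count: 2)
  Position 6: 'o' -> vowel (running count: 3)
Total vowels: 3

3


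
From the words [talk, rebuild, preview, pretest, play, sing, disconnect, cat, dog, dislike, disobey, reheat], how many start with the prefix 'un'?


Checking each word for prefix 'un':
  'talk' -> no (count: 0)
  'rebuild' -> no (count: 0)
  'preview' -> no (count: 0)
  'pretest' -> no (count: 0)
  'play' -> no (count: 0)
  'sing' -> no (count: 0)
  'disconnect' -> no (count: 0)
  'cat' -> no (count: 0)
  'dog' -> no (count: 0)
  'dislike' -> no (count: 0)
  'disobey' -> no (count: 0)
  'reheat' -> no (count: 0)
Total with prefix 'un': 0

0


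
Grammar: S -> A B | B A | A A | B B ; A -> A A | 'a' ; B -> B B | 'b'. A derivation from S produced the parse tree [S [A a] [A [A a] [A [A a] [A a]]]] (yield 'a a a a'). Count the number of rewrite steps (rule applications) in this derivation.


Every bracketed nonterminal node [X ...] in the tree is produced by exactly one rule application.
Reading the tree off as a leftmost derivation:
  Step 1: S  =>  A A   (applied S -> A A)
  Step 2: A A  =>  a A   (applied A -> a)
  Step 3: a A  =>  a A A   (applied A -> A A)
  Step 4: a A A  =>  a a A   (applied A -> a)
  Step 5: a a A  =>  a a A A   (applied A -> A A)
  Step 6: a a A A  =>  a a a A   (applied A -> a)
  Step 7: a a a A  =>  a a a a   (applied A -> a)
Final yield: a a a a
Total rewrite steps: 7

7


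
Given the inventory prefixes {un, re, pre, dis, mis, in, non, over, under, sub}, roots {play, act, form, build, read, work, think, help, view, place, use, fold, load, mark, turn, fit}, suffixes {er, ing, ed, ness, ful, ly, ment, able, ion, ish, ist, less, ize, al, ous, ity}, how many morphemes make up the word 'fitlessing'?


Segmenting 'fitlessing' against the inventory:
  'fit' -> root (morpheme 1)
  'less' -> suffix (morpheme 2)
  'ing' -> suffix (morpheme 3)
Total morphemes: 3

3


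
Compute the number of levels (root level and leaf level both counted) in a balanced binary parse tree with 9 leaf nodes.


In a balanced binary tree with n leaves the deepest leaf is ceil(log2(n)) edges below the root,
so counting node levels inclusive of root and leaves gives ceil(log2(n)) + 1 levels.
log2(9) = 3.1699
ceil(3.1699) = 4
levels = 4 + 1 = 5

5


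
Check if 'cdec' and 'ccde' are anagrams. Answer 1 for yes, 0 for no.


Sort characters of 'cdec': 'ccde'
Sort characters of 'ccde': 'ccde'
Sorted forms match -> they ARE anagrams
Result: 1

1


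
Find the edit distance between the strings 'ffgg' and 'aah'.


Building DP table for s1='ffgg' (len 4) and s2='aah' (len 3):
       a  a  h
    0  1  2  3
  f 1  1  2  3
  f 2  2  2  3
  g 3  3  3  3
  g 4  4  4  4
Edit distance = dp[4][3] = 4

4


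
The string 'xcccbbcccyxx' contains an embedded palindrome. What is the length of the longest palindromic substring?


Scanning 'xcccbbcccyxx' for palindromic substrings.
Substring at positions 1-8: 'cccbbccc'.
Check: reverse('cccbbccc') = 'cccbbccc' -> palindrome confirmed.
Neighbouring characters ('x' / 'y') break symmetry, so it cannot extend further.
No longer palindromic substring exists; longest length = 8

8


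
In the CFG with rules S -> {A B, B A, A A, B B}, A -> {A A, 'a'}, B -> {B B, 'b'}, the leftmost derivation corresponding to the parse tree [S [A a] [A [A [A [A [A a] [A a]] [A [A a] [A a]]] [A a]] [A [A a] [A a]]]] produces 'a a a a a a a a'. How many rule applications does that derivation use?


Every bracketed nonterminal node [X ...] in the tree is produced by exactly one rule application.
Reading the tree off as a leftmost derivation:
  Step 1: S  =>  A A   (applied S -> A A)
  Step 2: A A  =>  a A   (applied A -> a)
  Step 3: a A  =>  a A A   (applied A -> A A)
  Step 4: a A A  =>  a A A A   (applied A -> A A)
  Step 5: a A A A  =>  a A A A A   (applied A -> A A)
  Step 6: a A A A A  =>  a A A A A A   (applied A -> A A)
  Step 7: a A A A A A  =>  a a A A A A   (applied A -> a)
  Step 8: a a A A A A  =>  a a a A A A   (applied A -> a)
  Step 9: a a a A A A  =>  a a a A A A A   (applied A -> A A)
  Step 10: a a a A A A A  =>  a a a a A A A   (applied A -> a)
  Step 11: a a a a A A A  =>  a a a a a A A   (applied A -> a)
  Step 12: a a a a a A A  =>  a a a a a a A   (applied A -> a)
  Step 13: a a a a a a A  =>  a a a a a a A A   (applied A -> A A)
  Step 14: a a a a a a A A  =>  a a a a a a a A   (applied A -> a)
  Step 15: a a a a a a a A  =>  a a a a a a a a   (applied A -> a)
Final yield: a a a a a a a a
Total rewrite steps: 15

15


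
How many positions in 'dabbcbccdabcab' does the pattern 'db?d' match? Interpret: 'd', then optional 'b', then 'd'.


Pattern: db?d means 'd', then optional 'b', then 'd'.
Scanning 'dabbcbccdabcab' position-by-position:
  Pos 0: window 'dab' -> no
  Pos 1: window 'abb' -> no
  Pos 2: window 'bbc' -> no
  Pos 3: window 'bcb' -> no
  Pos 4: window 'cbc' -> no
  Pos 5: window 'bcc' -> no
  Pos 6: window 'ccd' -> no
  Pos 7: window 'cda' -> no
  Pos 8: window 'dab' -> no
  Pos 9: window 'abc' -> no
  Pos 10: window 'bca' -> no
  Pos 11: window 'cab' -> no
  Pos 12: window 'ab' -> no
  Pos 13: window 'b' -> no
Total matches: 0

0


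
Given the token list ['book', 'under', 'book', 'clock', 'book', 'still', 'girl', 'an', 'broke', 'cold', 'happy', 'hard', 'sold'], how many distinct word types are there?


Listing all tokens and tracking unique types:
  Token 1: 'book' -> NEW (unique so far: 1)
  Token 2: 'under' -> NEW (unique so far: 2)
  Token 3: 'book' -> duplicate (unique so far: 2)
  Token 4: 'clock' -> NEW (unique so far: 3)
  Token 5: 'book' -> duplicate (unique so far: 3)
  Token 6: 'still' -> NEW (unique so far: 4)
  Token 7: 'girl' -> NEW (unique so far: 5)
  Token 8: 'an' -> NEW (unique so far: 6)
  Token 9: 'broke' -> NEW (unique so far: 7)
  Token 10: 'cold' -> NEW (unique so far: 8)
  Token 11: 'happy' -> NEW (unique so far: 9)
  Token 12: 'hard' -> NEW (unique so far: 10)
  Token 13: 'sold' -> NEW (unique so far: 11)
Unique types: ('an', 'book', 'broke', 'clock', 'cold', 'girl', 'happy', 'hard', 'sold', 'still', 'under')
Vocabulary size: 11

11


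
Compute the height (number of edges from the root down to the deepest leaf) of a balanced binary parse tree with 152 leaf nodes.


In a balanced binary tree with n leaves the deepest leaf is ceil(log2(n)) edges below the root.
log2(152) = 7.2479
ceil(7.2479) = 8
height (edges) = 8

8
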